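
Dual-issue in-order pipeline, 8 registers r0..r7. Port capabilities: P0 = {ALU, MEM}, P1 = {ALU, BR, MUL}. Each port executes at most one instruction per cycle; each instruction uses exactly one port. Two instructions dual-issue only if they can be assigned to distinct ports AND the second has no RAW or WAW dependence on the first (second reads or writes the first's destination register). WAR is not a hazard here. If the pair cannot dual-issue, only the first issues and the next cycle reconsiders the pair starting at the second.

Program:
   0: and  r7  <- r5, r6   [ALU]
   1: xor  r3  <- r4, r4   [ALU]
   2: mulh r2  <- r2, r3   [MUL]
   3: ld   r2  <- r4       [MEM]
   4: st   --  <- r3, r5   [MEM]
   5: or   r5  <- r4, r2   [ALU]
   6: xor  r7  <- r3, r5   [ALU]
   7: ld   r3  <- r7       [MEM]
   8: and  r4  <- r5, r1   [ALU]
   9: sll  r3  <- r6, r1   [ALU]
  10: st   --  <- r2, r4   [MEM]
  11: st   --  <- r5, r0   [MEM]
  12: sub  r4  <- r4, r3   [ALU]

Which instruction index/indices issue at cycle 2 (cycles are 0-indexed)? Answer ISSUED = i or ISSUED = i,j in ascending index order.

ISSUED = 3

#0 head=0: and+xor i0&i1 pair
#1 head=2: mulh i2 WAW r2
#2 head=3: ld i3 no-port MEM/MEM
#3 head=4: st+or i4&i5 pair
#4 head=6: xor i6 RAW r7
#5 head=7: ld+and i7&i8 pair
#6 head=9: sll+st i9&i10 pair
#7 head=11: st+sub i11&i12 pair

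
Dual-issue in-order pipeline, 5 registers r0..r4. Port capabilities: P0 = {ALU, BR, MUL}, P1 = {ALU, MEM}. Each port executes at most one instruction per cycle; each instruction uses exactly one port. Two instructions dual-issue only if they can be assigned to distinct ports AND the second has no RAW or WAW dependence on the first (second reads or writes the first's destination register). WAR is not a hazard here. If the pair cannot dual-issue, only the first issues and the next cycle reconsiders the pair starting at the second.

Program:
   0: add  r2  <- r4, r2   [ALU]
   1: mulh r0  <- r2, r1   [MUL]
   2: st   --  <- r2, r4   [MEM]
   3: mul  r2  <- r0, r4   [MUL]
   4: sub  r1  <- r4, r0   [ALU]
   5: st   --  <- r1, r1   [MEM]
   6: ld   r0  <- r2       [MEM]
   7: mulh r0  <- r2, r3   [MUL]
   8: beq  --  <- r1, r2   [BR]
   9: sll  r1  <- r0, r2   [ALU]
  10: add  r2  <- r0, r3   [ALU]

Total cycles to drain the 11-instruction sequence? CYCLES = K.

CYCLES = 8

[0] i0  add.ALU  -- RAW r2
[1] i1,i2  mulh.MUL;st.MEM  -- 2-wide
[2] i3,i4  mul.MUL;sub.ALU  -- 2-wide
[3] i5  st.MEM  -- no-port MEM/MEM
[4] i6  ld.MEM  -- WAW r0
[5] i7  mulh.MUL  -- no-port MUL/BR
[6] i8,i9  beq.BR;sll.ALU  -- 2-wide
[7] i10  add.ALU  -- tail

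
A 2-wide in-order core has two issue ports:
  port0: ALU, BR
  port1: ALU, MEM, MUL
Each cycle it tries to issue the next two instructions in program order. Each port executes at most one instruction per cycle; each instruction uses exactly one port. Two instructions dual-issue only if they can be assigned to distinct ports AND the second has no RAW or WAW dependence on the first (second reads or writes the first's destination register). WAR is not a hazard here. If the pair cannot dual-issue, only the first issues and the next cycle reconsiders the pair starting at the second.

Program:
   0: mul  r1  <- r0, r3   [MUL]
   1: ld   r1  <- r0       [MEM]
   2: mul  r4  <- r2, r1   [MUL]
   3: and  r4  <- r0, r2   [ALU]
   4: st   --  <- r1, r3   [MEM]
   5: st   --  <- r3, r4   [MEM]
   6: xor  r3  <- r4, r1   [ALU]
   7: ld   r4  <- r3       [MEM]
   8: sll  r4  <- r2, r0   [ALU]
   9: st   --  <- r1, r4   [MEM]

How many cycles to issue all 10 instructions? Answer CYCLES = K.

CYCLES = 8

#0 head=0: mul i0 no-port MUL/MEM
#1 head=1: ld i1 no-port MEM/MUL
#2 head=2: mul i2 WAW r4
#3 head=3: and st i3+i4 2-wide
#4 head=5: st xor i5+i6 2-wide
#5 head=7: ld i7 WAW r4
#6 head=8: sll i8 RAW r4
#7 head=9: st i9 tail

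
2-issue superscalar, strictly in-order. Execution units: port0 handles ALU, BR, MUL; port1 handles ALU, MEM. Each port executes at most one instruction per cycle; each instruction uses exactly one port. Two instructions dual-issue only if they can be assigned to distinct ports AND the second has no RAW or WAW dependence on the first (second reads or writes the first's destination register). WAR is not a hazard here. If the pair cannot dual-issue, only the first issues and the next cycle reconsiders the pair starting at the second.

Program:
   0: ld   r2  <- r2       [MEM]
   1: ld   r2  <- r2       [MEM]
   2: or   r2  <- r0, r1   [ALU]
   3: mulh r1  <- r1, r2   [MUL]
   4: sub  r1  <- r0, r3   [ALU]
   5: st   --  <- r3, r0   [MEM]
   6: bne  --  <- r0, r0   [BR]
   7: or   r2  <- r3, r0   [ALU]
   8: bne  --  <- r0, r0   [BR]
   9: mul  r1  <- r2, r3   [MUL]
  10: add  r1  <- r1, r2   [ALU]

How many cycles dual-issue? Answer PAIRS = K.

t=0 i0:ld ; no-port MEM/MEM
t=1 i1:ld ; WAW r2
t=2 i2:or ; RAW r2
t=3 i3:mulh ; WAW r1
t=4 i4,i5:sub;st ; dual
t=5 i6,i7:bne;or ; dual
t=6 i8:bne ; no-port BR/MUL
t=7 i9:mul ; RAW+WAW r1
t=8 i10:add ; tail

PAIRS = 2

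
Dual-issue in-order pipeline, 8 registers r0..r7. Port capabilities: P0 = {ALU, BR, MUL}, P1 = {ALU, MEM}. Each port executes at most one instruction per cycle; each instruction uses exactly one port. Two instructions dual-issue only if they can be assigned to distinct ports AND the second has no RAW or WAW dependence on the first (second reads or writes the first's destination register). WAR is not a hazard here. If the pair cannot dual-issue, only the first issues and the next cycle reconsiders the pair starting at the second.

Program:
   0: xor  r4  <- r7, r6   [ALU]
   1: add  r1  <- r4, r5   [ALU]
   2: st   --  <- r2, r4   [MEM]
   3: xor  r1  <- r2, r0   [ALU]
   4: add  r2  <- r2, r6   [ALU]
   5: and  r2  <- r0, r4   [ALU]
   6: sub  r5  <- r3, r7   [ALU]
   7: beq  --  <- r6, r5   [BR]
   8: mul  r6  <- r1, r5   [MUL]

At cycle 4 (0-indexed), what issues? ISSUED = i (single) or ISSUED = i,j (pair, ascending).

t=0 i0:xor ; RAW r4
t=1 i1&i2:add+st ; 2-wide
t=2 i3&i4:xor+add ; 2-wide
t=3 i5&i6:and+sub ; 2-wide
t=4 i7:beq ; no-port BR/MUL
t=5 i8:mul ; tail

ISSUED = 7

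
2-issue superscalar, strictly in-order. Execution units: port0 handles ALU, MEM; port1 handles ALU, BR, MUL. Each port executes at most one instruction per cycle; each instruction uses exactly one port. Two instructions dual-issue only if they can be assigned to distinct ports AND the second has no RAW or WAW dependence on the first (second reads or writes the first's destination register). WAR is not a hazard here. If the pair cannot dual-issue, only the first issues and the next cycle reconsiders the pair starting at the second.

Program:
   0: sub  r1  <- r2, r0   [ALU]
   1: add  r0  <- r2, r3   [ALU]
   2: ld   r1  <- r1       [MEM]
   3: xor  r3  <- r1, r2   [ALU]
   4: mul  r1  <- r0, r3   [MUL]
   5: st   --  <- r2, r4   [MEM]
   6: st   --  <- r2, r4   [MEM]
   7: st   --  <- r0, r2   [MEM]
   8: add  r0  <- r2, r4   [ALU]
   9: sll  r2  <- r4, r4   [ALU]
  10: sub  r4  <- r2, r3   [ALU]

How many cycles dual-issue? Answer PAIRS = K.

PAIRS = 3

c0: i0&i1 sub;add  pair
c1: i2 ld  RAW r1
c2: i3 xor  RAW r3
c3: i4&i5 mul;st  pair
c4: i6 st  no-port MEM/MEM
c5: i7&i8 st;add  pair
c6: i9 sll  RAW r2
c7: i10 sub  tail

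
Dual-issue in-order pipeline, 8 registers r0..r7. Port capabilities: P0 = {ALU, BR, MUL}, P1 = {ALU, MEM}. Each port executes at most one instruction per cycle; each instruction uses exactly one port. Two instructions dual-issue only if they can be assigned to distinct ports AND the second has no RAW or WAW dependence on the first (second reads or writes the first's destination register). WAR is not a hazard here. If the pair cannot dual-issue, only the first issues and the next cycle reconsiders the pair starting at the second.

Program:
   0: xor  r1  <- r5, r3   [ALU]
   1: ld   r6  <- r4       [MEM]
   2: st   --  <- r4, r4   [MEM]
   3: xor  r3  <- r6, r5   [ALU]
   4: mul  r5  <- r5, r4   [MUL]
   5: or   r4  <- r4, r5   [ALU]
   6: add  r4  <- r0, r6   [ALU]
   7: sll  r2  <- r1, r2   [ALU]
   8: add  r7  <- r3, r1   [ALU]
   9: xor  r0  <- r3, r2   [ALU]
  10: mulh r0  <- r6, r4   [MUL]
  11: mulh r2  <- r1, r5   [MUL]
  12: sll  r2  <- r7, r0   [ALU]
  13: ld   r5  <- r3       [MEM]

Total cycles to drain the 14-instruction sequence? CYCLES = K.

CYCLES = 9

  cy0 -> i0,i1 (xor ld) dual
  cy1 -> i2,i3 (st xor) dual
  cy2 -> i4 (mul) RAW r5
  cy3 -> i5 (or) WAW r4
  cy4 -> i6,i7 (add sll) dual
  cy5 -> i8,i9 (add xor) dual
  cy6 -> i10 (mulh) no-port MUL/MUL
  cy7 -> i11 (mulh) WAW r2
  cy8 -> i12,i13 (sll ld) dual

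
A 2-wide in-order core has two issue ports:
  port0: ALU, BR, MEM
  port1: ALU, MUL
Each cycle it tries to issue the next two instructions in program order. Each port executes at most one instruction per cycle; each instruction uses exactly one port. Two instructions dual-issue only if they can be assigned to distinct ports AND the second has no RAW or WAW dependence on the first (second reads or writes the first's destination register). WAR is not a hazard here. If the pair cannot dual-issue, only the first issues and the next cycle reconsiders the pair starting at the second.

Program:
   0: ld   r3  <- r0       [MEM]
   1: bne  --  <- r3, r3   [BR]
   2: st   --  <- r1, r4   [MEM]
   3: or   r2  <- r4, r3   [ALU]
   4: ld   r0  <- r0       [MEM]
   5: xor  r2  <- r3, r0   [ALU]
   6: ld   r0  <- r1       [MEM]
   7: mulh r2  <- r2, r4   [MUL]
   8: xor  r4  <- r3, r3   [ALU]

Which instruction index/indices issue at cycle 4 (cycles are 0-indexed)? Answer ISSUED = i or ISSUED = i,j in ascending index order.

0. ld @i0  | no-port MEM/BR
1. bne @i1  | no-port BR/MEM
2. st/or @i2/i3  | pair
3. ld @i4  | RAW r0
4. xor/ld @i5/i6  | pair
5. mulh/xor @i7/i8  | pair

ISSUED = 5,6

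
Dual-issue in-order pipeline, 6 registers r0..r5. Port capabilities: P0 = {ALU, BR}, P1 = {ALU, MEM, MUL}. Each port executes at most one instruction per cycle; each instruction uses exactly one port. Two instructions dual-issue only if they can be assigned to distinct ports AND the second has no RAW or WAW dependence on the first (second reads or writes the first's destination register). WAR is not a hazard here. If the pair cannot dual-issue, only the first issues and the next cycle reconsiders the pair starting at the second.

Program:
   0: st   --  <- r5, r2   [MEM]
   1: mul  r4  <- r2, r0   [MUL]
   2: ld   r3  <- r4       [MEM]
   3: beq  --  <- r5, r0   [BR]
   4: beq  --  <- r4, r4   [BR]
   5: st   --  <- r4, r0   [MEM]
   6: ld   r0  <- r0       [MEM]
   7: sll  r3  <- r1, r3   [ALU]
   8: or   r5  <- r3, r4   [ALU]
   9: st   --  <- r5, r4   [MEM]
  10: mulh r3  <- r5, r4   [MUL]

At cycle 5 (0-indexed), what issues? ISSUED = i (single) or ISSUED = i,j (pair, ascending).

ISSUED = 8

0. st @i0  | no-port MEM/MUL
1. mul @i1  | no-port MUL/MEM
2. ld/beq @i2+i3  | 2-wide
3. beq/st @i4+i5  | 2-wide
4. ld/sll @i6+i7  | 2-wide
5. or @i8  | RAW r5
6. st @i9  | no-port MEM/MUL
7. mulh @i10  | tail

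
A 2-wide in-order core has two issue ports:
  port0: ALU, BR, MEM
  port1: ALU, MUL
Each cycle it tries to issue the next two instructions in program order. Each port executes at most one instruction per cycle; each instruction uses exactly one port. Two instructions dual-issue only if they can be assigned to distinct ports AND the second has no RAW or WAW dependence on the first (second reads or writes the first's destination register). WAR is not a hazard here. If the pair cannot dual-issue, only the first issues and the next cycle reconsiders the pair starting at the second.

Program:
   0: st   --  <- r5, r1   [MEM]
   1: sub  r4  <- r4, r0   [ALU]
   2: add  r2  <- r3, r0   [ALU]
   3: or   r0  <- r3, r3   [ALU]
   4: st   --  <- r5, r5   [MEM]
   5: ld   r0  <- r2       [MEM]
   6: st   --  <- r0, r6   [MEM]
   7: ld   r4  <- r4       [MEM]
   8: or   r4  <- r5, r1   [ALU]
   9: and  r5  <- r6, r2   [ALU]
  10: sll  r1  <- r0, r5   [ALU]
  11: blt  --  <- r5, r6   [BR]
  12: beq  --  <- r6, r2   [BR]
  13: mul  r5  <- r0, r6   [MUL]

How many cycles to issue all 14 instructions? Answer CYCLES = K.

CYCLES = 9

[0] i0,i1  st.MEM+sub.ALU  -- pair
[1] i2,i3  add.ALU+or.ALU  -- pair
[2] i4  st.MEM  -- no-port MEM/MEM
[3] i5  ld.MEM  -- no-port MEM/MEM
[4] i6  st.MEM  -- no-port MEM/MEM
[5] i7  ld.MEM  -- WAW r4
[6] i8,i9  or.ALU+and.ALU  -- pair
[7] i10,i11  sll.ALU+blt.BR  -- pair
[8] i12,i13  beq.BR+mul.MUL  -- pair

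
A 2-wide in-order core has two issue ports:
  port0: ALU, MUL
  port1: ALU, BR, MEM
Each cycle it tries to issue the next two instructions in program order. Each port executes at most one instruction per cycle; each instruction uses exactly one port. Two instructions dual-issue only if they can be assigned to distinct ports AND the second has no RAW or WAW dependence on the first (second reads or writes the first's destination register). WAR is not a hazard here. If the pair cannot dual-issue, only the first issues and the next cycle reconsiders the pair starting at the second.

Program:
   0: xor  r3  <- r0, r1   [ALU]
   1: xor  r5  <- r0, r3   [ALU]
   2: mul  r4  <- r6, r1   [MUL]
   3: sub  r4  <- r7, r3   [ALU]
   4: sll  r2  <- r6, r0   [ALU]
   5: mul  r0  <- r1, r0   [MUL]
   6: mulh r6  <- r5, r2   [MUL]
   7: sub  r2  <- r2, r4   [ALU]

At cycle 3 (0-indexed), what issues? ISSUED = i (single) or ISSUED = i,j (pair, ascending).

#0 head=0: xor.ALU i0 RAW r3
#1 head=1: xor.ALU mul.MUL i1+i2 dual
#2 head=3: sub.ALU sll.ALU i3+i4 dual
#3 head=5: mul.MUL i5 no-port MUL/MUL
#4 head=6: mulh.MUL sub.ALU i6+i7 dual

ISSUED = 5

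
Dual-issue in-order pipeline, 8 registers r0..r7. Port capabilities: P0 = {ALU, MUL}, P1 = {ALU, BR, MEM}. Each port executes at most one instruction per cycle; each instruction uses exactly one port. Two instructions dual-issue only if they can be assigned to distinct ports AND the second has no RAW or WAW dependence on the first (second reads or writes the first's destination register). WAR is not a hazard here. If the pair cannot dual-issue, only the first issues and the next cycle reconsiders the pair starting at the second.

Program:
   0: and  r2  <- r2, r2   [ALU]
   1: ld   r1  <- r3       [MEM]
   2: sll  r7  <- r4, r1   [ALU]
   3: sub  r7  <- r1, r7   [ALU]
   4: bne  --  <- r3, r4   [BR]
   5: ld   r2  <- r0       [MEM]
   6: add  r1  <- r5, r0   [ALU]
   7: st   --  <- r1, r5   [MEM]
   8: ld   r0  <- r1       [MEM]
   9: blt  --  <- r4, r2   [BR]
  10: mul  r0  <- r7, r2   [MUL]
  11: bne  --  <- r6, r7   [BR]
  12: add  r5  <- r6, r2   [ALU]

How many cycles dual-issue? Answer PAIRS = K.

c0: i0/i1 and.ALU+ld.MEM  dual
c1: i2 sll.ALU  RAW+WAW r7
c2: i3/i4 sub.ALU+bne.BR  dual
c3: i5/i6 ld.MEM+add.ALU  dual
c4: i7 st.MEM  no-port MEM/MEM
c5: i8 ld.MEM  no-port MEM/BR
c6: i9/i10 blt.BR+mul.MUL  dual
c7: i11/i12 bne.BR+add.ALU  dual

PAIRS = 5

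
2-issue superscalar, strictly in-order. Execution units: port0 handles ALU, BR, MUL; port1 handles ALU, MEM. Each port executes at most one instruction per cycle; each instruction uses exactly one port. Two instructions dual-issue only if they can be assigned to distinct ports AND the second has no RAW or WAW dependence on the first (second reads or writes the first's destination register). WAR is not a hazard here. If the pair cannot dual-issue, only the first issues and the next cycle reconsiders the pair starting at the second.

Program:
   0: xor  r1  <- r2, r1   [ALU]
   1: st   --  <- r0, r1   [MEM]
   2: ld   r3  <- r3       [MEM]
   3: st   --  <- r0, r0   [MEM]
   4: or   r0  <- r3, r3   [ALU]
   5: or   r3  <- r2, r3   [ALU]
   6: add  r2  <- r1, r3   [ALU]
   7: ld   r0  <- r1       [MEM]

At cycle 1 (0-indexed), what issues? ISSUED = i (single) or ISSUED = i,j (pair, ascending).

ISSUED = 1

0. xor @i0  | RAW r1
1. st @i1  | no-port MEM/MEM
2. ld @i2  | no-port MEM/MEM
3. st+or @i3,i4  | 2-wide
4. or @i5  | RAW r3
5. add+ld @i6,i7  | 2-wide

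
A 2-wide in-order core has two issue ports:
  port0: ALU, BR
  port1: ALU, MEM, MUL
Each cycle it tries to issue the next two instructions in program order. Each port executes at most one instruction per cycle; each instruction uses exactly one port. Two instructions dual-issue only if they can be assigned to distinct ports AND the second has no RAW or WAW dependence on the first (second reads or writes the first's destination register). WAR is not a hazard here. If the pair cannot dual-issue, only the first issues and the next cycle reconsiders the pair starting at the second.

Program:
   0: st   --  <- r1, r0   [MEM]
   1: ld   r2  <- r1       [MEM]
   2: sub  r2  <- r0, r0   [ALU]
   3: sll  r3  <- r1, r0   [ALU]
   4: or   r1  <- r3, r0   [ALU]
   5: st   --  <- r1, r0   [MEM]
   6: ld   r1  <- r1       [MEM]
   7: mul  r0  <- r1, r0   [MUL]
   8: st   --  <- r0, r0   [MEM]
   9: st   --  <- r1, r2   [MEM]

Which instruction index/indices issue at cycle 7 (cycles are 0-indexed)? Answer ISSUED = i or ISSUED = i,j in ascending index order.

[0] i0  st  -- no-port MEM/MEM
[1] i1  ld  -- WAW r2
[2] i2,i3  sub sll  -- pair
[3] i4  or  -- RAW r1
[4] i5  st  -- no-port MEM/MEM
[5] i6  ld  -- no-port MEM/MUL
[6] i7  mul  -- no-port MUL/MEM
[7] i8  st  -- no-port MEM/MEM
[8] i9  st  -- tail

ISSUED = 8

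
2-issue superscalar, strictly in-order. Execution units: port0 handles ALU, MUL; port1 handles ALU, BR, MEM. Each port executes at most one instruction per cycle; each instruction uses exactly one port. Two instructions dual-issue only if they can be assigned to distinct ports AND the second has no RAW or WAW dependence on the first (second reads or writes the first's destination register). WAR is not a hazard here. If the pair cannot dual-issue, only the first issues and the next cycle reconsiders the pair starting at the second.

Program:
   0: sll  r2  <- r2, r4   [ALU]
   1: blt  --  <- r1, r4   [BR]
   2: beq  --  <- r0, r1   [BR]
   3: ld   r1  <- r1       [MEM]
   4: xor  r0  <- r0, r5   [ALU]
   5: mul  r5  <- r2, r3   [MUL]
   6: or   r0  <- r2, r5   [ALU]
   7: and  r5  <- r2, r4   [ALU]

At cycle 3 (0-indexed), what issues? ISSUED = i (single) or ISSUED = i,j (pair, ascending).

ISSUED = 5

0. sll+blt @i0&i1  | dual
1. beq @i2  | no-port BR/MEM
2. ld+xor @i3&i4  | dual
3. mul @i5  | RAW r5
4. or+and @i6&i7  | dual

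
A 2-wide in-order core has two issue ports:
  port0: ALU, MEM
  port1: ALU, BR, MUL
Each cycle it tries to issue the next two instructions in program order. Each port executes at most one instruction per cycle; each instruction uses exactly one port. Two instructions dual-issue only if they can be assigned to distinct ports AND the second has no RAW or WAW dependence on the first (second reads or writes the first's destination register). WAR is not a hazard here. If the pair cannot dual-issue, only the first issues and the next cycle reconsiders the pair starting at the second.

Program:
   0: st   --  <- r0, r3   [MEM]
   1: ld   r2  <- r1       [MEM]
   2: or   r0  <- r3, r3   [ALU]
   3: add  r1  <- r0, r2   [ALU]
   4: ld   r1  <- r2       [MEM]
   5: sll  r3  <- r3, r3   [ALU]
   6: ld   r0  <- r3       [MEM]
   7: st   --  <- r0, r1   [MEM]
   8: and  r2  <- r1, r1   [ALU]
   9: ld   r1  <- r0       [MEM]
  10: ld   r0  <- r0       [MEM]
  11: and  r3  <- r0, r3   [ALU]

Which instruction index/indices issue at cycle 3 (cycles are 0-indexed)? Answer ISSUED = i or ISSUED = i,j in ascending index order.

ISSUED = 4,5

0. st.MEM @i0  | no-port MEM/MEM
1. ld.MEM+or.ALU @i1,i2  | pair
2. add.ALU @i3  | WAW r1
3. ld.MEM+sll.ALU @i4,i5  | pair
4. ld.MEM @i6  | no-port MEM/MEM
5. st.MEM+and.ALU @i7,i8  | pair
6. ld.MEM @i9  | no-port MEM/MEM
7. ld.MEM @i10  | RAW r0
8. and.ALU @i11  | tail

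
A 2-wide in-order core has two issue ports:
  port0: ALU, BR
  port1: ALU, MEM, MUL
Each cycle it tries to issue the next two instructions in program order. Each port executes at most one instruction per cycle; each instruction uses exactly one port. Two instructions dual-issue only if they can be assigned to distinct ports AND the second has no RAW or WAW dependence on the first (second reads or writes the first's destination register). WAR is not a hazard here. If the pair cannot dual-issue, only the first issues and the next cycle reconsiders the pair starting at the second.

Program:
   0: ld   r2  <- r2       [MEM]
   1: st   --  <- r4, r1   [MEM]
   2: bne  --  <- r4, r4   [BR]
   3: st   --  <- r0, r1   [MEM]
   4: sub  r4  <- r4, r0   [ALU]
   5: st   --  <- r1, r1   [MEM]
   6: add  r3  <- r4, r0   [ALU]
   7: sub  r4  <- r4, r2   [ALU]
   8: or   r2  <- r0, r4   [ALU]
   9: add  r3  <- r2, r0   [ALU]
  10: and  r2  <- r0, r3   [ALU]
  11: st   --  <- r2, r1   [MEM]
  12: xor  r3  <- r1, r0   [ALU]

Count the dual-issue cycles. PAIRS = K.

PAIRS = 4

0. ld.MEM @i0  | no-port MEM/MEM
1. st.MEM/bne.BR @i1&i2  | 2-wide
2. st.MEM/sub.ALU @i3&i4  | 2-wide
3. st.MEM/add.ALU @i5&i6  | 2-wide
4. sub.ALU @i7  | RAW r4
5. or.ALU @i8  | RAW r2
6. add.ALU @i9  | RAW r3
7. and.ALU @i10  | RAW r2
8. st.MEM/xor.ALU @i11&i12  | 2-wide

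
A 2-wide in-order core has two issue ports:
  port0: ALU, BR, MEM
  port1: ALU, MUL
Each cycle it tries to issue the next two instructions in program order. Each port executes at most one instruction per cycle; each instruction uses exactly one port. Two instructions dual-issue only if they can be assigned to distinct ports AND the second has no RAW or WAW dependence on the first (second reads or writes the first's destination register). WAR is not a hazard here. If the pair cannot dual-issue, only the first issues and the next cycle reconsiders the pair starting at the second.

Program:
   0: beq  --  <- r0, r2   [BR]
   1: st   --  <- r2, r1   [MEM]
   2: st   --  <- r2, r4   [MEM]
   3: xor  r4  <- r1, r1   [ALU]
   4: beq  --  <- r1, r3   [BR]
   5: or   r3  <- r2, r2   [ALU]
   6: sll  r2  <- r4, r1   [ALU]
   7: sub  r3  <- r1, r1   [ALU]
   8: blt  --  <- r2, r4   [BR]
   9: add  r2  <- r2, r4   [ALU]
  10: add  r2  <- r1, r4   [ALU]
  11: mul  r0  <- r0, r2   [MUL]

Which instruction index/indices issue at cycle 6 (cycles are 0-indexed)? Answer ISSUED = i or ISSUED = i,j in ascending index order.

c0: i0 beq  no-port BR/MEM
c1: i1 st  no-port MEM/MEM
c2: i2/i3 st+xor  2-wide
c3: i4/i5 beq+or  2-wide
c4: i6/i7 sll+sub  2-wide
c5: i8/i9 blt+add  2-wide
c6: i10 add  RAW r2
c7: i11 mul  tail

ISSUED = 10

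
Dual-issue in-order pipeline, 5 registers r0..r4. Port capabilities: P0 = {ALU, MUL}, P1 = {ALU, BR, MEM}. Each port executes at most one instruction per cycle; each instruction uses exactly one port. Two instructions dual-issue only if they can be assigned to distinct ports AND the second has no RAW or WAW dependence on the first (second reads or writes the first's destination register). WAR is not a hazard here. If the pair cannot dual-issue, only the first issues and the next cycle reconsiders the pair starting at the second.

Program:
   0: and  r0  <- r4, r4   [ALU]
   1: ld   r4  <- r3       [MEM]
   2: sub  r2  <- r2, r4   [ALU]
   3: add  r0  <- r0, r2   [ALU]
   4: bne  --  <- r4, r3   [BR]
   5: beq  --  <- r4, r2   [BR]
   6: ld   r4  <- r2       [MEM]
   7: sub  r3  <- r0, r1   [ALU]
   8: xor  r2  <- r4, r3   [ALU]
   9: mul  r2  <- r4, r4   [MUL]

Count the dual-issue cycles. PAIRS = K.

0. and;ld @i0,i1  | dual
1. sub @i2  | RAW r2
2. add;bne @i3,i4  | dual
3. beq @i5  | no-port BR/MEM
4. ld;sub @i6,i7  | dual
5. xor @i8  | WAW r2
6. mul @i9  | tail

PAIRS = 3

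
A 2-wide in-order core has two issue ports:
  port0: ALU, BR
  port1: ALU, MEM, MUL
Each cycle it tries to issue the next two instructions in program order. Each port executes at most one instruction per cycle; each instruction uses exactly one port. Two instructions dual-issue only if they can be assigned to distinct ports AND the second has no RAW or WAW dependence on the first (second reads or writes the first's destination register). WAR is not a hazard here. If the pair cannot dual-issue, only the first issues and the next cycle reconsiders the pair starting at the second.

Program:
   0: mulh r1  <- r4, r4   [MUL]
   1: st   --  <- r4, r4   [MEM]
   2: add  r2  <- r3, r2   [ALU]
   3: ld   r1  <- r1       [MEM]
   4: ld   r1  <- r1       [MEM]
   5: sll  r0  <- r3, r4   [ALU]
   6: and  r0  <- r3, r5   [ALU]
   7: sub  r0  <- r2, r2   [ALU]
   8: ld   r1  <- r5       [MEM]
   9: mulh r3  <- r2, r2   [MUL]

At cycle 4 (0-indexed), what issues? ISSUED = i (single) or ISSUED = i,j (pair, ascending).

ISSUED = 6

t=0 i0:mulh ; no-port MUL/MEM
t=1 i1,i2:st;add ; 2-wide
t=2 i3:ld ; no-port MEM/MEM
t=3 i4,i5:ld;sll ; 2-wide
t=4 i6:and ; WAW r0
t=5 i7,i8:sub;ld ; 2-wide
t=6 i9:mulh ; tail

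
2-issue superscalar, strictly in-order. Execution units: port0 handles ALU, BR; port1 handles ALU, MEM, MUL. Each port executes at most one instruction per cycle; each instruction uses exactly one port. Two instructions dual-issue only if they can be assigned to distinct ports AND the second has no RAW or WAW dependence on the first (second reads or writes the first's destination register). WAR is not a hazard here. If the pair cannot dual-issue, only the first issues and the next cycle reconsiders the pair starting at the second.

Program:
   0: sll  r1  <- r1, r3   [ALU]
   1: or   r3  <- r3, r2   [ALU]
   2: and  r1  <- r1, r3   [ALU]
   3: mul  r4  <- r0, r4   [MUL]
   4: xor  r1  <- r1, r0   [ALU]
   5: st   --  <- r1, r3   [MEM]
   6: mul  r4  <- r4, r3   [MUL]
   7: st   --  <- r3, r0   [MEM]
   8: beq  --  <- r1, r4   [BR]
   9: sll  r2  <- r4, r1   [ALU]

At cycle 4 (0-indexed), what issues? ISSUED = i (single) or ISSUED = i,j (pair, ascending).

ISSUED = 6

#0 head=0: sll/or i0+i1 pair
#1 head=2: and/mul i2+i3 pair
#2 head=4: xor i4 RAW r1
#3 head=5: st i5 no-port MEM/MUL
#4 head=6: mul i6 no-port MUL/MEM
#5 head=7: st/beq i7+i8 pair
#6 head=9: sll i9 tail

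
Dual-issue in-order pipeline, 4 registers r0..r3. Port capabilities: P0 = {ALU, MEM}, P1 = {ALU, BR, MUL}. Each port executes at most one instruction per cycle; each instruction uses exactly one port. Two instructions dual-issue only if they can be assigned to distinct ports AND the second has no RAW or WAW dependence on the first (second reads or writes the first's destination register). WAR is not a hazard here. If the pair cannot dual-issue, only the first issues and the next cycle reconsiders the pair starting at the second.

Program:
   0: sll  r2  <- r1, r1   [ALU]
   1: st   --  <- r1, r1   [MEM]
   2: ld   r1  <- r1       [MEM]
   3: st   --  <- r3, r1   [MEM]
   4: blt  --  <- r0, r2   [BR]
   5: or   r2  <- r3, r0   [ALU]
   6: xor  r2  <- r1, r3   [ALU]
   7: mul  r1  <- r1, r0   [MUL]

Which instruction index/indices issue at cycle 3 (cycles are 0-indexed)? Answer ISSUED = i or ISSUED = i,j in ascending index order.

ISSUED = 5

#0 head=0: sll;st i0,i1 pair
#1 head=2: ld i2 no-port MEM/MEM
#2 head=3: st;blt i3,i4 pair
#3 head=5: or i5 WAW r2
#4 head=6: xor;mul i6,i7 pair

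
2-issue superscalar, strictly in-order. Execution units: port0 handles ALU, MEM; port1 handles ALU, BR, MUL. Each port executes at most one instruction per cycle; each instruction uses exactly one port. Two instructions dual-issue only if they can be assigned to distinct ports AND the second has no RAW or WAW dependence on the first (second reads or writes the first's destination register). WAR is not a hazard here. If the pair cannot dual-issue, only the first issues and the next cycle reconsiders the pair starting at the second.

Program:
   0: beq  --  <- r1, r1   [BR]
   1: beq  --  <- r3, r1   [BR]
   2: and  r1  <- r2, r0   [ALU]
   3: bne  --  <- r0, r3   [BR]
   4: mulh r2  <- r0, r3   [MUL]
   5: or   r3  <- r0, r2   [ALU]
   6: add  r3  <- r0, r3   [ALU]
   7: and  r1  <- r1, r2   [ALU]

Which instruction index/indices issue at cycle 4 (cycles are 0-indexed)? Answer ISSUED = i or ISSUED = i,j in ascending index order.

ISSUED = 5

c0: i0 beq  no-port BR/BR
c1: i1+i2 beq/and  dual
c2: i3 bne  no-port BR/MUL
c3: i4 mulh  RAW r2
c4: i5 or  RAW+WAW r3
c5: i6+i7 add/and  dual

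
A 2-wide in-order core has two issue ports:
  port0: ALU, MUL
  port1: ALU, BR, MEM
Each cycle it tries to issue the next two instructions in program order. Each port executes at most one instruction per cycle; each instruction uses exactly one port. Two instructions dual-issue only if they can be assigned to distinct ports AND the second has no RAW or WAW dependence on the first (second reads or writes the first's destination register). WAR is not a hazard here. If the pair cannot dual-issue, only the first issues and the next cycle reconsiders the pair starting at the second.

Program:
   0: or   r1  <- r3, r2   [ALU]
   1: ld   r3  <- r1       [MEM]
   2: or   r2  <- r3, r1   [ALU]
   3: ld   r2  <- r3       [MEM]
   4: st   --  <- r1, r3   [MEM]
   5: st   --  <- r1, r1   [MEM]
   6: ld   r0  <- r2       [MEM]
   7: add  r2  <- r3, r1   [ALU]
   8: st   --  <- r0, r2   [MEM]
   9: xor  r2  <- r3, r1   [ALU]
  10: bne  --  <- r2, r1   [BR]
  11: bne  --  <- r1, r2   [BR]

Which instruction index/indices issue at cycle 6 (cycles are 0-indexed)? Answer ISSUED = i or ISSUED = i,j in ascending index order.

ISSUED = 6,7

c0: i0 or.ALU  RAW r1
c1: i1 ld.MEM  RAW r3
c2: i2 or.ALU  WAW r2
c3: i3 ld.MEM  no-port MEM/MEM
c4: i4 st.MEM  no-port MEM/MEM
c5: i5 st.MEM  no-port MEM/MEM
c6: i6+i7 ld.MEM add.ALU  2-wide
c7: i8+i9 st.MEM xor.ALU  2-wide
c8: i10 bne.BR  no-port BR/BR
c9: i11 bne.BR  tail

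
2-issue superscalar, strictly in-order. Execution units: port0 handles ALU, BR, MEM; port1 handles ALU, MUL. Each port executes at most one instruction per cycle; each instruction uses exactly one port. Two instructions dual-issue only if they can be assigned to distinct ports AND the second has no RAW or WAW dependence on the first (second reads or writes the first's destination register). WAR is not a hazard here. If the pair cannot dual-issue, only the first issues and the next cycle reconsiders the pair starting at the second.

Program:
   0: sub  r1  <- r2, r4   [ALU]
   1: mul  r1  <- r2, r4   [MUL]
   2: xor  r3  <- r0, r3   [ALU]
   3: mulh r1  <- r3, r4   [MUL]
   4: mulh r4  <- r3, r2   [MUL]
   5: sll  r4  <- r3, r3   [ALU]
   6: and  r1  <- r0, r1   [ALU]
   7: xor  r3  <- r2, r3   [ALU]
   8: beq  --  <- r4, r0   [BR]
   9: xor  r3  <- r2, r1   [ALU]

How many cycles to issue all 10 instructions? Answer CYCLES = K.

CYCLES = 7

#0 head=0: sub i0 WAW r1
#1 head=1: mul;xor i1/i2 dual
#2 head=3: mulh i3 no-port MUL/MUL
#3 head=4: mulh i4 WAW r4
#4 head=5: sll;and i5/i6 dual
#5 head=7: xor;beq i7/i8 dual
#6 head=9: xor i9 tail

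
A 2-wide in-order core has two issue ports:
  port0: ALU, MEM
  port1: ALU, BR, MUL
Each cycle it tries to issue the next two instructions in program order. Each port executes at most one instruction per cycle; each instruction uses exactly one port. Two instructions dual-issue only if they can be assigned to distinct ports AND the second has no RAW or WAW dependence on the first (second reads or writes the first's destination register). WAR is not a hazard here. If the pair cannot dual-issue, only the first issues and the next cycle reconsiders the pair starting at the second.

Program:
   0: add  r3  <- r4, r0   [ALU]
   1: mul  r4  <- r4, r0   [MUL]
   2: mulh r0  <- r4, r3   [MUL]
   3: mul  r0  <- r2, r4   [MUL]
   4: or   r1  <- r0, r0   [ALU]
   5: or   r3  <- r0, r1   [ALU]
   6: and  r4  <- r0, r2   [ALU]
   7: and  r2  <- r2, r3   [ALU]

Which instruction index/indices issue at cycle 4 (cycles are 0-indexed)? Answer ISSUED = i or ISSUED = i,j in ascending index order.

t=0 i0+i1:add+mul ; dual
t=1 i2:mulh ; no-port MUL/MUL
t=2 i3:mul ; RAW r0
t=3 i4:or ; RAW r1
t=4 i5+i6:or+and ; dual
t=5 i7:and ; tail

ISSUED = 5,6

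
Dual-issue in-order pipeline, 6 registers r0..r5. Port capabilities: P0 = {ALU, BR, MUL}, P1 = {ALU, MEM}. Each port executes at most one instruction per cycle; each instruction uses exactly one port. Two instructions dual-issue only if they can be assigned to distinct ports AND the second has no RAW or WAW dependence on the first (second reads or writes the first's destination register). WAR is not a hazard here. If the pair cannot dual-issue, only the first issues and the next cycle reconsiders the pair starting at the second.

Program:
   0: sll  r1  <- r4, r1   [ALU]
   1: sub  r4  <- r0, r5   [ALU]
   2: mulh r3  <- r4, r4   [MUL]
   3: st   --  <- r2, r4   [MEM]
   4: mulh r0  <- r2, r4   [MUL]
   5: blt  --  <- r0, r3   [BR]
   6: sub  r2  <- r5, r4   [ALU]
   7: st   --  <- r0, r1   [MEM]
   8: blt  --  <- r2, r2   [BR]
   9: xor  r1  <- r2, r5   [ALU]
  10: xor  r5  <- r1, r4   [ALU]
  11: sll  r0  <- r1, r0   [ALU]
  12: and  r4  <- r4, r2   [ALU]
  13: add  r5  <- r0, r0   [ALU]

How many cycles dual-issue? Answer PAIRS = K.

PAIRS = 6

t=0 i0&i1:sll.ALU;sub.ALU ; pair
t=1 i2&i3:mulh.MUL;st.MEM ; pair
t=2 i4:mulh.MUL ; no-port MUL/BR
t=3 i5&i6:blt.BR;sub.ALU ; pair
t=4 i7&i8:st.MEM;blt.BR ; pair
t=5 i9:xor.ALU ; RAW r1
t=6 i10&i11:xor.ALU;sll.ALU ; pair
t=7 i12&i13:and.ALU;add.ALU ; pair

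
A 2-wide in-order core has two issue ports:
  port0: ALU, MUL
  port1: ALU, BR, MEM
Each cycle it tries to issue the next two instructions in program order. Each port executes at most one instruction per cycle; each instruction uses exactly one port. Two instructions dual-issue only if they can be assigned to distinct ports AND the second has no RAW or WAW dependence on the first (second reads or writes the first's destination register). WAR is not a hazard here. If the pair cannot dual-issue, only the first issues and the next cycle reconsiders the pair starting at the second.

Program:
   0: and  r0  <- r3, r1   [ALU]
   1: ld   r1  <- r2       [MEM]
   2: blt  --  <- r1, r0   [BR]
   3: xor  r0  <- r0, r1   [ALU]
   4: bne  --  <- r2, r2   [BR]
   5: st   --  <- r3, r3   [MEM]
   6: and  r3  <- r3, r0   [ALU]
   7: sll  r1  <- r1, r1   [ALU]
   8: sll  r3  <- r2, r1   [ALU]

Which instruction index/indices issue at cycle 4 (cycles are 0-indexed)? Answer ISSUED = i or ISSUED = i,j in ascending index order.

ISSUED = 7

  cy0 -> i0,i1 (and.ALU/ld.MEM) dual
  cy1 -> i2,i3 (blt.BR/xor.ALU) dual
  cy2 -> i4 (bne.BR) no-port BR/MEM
  cy3 -> i5,i6 (st.MEM/and.ALU) dual
  cy4 -> i7 (sll.ALU) RAW r1
  cy5 -> i8 (sll.ALU) tail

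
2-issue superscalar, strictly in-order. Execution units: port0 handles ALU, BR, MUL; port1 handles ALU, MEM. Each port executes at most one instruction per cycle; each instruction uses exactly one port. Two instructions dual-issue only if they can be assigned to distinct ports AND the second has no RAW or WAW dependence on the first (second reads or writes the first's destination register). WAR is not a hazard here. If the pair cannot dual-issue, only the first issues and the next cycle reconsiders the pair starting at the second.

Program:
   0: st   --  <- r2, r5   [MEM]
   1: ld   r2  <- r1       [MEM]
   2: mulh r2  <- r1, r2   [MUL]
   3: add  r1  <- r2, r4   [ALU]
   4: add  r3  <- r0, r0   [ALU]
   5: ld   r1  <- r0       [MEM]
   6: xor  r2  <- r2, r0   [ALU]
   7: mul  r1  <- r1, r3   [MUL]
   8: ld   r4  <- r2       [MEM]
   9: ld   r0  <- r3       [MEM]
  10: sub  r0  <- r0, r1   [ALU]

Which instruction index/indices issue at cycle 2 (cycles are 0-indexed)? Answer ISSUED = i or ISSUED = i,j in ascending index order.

ISSUED = 2

c0: i0 st.MEM  no-port MEM/MEM
c1: i1 ld.MEM  RAW+WAW r2
c2: i2 mulh.MUL  RAW r2
c3: i3,i4 add.ALU add.ALU  pair
c4: i5,i6 ld.MEM xor.ALU  pair
c5: i7,i8 mul.MUL ld.MEM  pair
c6: i9 ld.MEM  RAW+WAW r0
c7: i10 sub.ALU  tail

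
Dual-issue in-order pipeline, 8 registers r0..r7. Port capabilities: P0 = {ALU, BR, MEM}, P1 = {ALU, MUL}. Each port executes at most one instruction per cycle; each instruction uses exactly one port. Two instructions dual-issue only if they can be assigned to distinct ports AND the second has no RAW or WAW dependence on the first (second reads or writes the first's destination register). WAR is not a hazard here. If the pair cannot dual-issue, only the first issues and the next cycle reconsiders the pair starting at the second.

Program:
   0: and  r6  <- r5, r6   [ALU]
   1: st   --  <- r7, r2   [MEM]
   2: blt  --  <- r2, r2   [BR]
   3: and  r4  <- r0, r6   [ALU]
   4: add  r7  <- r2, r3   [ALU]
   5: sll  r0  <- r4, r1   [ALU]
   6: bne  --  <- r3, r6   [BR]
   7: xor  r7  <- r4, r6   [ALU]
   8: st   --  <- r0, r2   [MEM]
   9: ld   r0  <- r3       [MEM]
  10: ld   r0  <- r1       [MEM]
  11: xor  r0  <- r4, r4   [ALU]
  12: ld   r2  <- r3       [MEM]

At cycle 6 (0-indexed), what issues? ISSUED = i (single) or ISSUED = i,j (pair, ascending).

c0: i0&i1 and+st  dual
c1: i2&i3 blt+and  dual
c2: i4&i5 add+sll  dual
c3: i6&i7 bne+xor  dual
c4: i8 st  no-port MEM/MEM
c5: i9 ld  no-port MEM/MEM
c6: i10 ld  WAW r0
c7: i11&i12 xor+ld  dual

ISSUED = 10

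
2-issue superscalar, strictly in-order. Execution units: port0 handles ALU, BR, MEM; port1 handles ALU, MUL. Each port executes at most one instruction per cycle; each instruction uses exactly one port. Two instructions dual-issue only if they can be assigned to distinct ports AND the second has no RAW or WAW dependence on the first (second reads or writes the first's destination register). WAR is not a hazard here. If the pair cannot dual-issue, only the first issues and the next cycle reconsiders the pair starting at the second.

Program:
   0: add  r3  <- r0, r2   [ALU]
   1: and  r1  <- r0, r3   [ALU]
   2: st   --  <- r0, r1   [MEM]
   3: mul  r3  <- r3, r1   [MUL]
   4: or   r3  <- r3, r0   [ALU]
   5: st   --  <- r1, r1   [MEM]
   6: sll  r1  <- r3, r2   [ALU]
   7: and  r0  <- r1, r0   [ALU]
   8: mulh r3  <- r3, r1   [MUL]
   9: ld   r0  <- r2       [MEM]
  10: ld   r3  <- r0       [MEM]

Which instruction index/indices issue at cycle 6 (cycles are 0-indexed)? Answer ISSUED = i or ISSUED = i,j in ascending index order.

ISSUED = 9

c0: i0 add.ALU  RAW r3
c1: i1 and.ALU  RAW r1
c2: i2,i3 st.MEM;mul.MUL  pair
c3: i4,i5 or.ALU;st.MEM  pair
c4: i6 sll.ALU  RAW r1
c5: i7,i8 and.ALU;mulh.MUL  pair
c6: i9 ld.MEM  no-port MEM/MEM
c7: i10 ld.MEM  tail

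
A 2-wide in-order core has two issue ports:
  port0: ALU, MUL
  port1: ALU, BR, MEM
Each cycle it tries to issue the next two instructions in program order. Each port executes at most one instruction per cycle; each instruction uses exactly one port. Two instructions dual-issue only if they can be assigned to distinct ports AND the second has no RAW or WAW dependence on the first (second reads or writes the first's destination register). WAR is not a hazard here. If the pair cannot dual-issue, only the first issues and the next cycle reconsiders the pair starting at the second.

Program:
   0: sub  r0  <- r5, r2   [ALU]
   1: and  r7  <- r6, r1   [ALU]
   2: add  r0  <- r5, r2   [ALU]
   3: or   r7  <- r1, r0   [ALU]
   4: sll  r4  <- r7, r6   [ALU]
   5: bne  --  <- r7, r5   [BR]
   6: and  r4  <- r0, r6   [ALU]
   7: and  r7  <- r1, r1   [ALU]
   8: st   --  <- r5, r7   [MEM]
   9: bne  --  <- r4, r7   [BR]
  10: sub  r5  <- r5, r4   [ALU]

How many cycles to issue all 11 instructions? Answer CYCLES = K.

CYCLES = 7

c0: i0,i1 sub and  pair
c1: i2 add  RAW r0
c2: i3 or  RAW r7
c3: i4,i5 sll bne  pair
c4: i6,i7 and and  pair
c5: i8 st  no-port MEM/BR
c6: i9,i10 bne sub  pair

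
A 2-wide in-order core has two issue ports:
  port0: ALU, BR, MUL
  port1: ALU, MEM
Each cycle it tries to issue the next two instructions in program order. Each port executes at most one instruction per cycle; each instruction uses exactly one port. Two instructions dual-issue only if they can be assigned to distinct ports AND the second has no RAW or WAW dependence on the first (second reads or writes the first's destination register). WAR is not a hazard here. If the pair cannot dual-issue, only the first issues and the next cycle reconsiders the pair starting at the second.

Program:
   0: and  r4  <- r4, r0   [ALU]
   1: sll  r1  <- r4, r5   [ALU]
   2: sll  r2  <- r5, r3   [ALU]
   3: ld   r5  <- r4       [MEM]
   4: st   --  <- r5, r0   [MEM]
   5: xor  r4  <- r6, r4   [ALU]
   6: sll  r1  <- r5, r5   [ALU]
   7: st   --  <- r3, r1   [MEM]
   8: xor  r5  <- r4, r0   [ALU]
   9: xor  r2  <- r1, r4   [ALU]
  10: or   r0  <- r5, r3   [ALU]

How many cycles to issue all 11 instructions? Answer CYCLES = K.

  cy0 -> i0 (and) RAW r4
  cy1 -> i1,i2 (sll/sll) dual
  cy2 -> i3 (ld) no-port MEM/MEM
  cy3 -> i4,i5 (st/xor) dual
  cy4 -> i6 (sll) RAW r1
  cy5 -> i7,i8 (st/xor) dual
  cy6 -> i9,i10 (xor/or) dual

CYCLES = 7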